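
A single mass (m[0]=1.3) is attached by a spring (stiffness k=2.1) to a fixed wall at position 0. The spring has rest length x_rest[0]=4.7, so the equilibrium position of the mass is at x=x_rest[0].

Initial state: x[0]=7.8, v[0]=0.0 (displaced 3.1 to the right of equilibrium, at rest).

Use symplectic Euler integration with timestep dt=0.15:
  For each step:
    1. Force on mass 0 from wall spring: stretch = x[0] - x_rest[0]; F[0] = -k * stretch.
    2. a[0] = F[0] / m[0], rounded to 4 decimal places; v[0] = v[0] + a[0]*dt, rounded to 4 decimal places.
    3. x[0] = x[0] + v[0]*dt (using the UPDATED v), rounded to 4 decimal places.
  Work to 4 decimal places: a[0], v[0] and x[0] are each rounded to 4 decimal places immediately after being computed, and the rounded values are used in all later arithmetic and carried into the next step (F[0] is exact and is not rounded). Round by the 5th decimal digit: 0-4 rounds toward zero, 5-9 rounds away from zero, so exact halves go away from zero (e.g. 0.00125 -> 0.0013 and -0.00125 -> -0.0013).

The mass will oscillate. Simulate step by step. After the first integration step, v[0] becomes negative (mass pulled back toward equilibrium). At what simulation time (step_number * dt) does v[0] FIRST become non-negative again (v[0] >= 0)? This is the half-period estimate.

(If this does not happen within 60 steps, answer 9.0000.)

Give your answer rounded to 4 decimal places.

Answer: 2.5500

Derivation:
Step 0: x=[7.8000] v=[0.0000]
Step 1: x=[7.6873] v=[-0.7512]
Step 2: x=[7.4661] v=[-1.4750]
Step 3: x=[7.1443] v=[-2.1452]
Step 4: x=[6.7337] v=[-2.7375]
Step 5: x=[6.2492] v=[-3.2303]
Step 6: x=[5.7083] v=[-3.6057]
Step 7: x=[5.1308] v=[-3.8500]
Step 8: x=[4.5376] v=[-3.9544]
Step 9: x=[3.9503] v=[-3.9151]
Step 10: x=[3.3903] v=[-3.7334]
Step 11: x=[2.8779] v=[-3.4160]
Step 12: x=[2.4317] v=[-2.9745]
Step 13: x=[2.0680] v=[-2.4249]
Step 14: x=[1.7999] v=[-1.7871]
Step 15: x=[1.6372] v=[-1.0844]
Step 16: x=[1.5859] v=[-0.3423]
Step 17: x=[1.6477] v=[0.4123]
First v>=0 after going negative at step 17, time=2.5500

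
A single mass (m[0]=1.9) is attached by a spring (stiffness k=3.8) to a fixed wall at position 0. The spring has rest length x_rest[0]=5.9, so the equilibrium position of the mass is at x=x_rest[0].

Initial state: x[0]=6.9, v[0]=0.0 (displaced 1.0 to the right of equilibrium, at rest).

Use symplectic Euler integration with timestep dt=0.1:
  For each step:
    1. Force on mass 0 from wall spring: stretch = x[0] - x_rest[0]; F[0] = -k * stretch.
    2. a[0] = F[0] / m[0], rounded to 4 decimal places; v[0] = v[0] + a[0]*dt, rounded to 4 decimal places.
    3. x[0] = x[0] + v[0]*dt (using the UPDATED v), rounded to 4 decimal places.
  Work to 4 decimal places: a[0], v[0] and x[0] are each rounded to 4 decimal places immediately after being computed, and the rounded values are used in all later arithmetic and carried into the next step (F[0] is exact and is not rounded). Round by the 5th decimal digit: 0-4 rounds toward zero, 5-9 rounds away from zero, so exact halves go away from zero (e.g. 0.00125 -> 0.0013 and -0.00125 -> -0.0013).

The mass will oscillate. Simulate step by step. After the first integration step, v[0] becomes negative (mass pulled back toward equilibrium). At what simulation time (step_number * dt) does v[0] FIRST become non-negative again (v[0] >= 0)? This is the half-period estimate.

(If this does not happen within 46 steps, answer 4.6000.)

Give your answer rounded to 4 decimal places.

Step 0: x=[6.9000] v=[0.0000]
Step 1: x=[6.8800] v=[-0.2000]
Step 2: x=[6.8404] v=[-0.3960]
Step 3: x=[6.7820] v=[-0.5841]
Step 4: x=[6.7060] v=[-0.7605]
Step 5: x=[6.6138] v=[-0.9217]
Step 6: x=[6.5074] v=[-1.0645]
Step 7: x=[6.3888] v=[-1.1860]
Step 8: x=[6.2604] v=[-1.2838]
Step 9: x=[6.1248] v=[-1.3559]
Step 10: x=[5.9847] v=[-1.4009]
Step 11: x=[5.8429] v=[-1.4178]
Step 12: x=[5.7023] v=[-1.4064]
Step 13: x=[5.5656] v=[-1.3669]
Step 14: x=[5.4356] v=[-1.3000]
Step 15: x=[5.3149] v=[-1.2071]
Step 16: x=[5.2059] v=[-1.0901]
Step 17: x=[5.1108] v=[-0.9513]
Step 18: x=[5.0315] v=[-0.7935]
Step 19: x=[4.9695] v=[-0.6198]
Step 20: x=[4.9261] v=[-0.4337]
Step 21: x=[4.9022] v=[-0.2389]
Step 22: x=[4.8983] v=[-0.0393]
Step 23: x=[4.9144] v=[0.1610]
First v>=0 after going negative at step 23, time=2.3000

Answer: 2.3000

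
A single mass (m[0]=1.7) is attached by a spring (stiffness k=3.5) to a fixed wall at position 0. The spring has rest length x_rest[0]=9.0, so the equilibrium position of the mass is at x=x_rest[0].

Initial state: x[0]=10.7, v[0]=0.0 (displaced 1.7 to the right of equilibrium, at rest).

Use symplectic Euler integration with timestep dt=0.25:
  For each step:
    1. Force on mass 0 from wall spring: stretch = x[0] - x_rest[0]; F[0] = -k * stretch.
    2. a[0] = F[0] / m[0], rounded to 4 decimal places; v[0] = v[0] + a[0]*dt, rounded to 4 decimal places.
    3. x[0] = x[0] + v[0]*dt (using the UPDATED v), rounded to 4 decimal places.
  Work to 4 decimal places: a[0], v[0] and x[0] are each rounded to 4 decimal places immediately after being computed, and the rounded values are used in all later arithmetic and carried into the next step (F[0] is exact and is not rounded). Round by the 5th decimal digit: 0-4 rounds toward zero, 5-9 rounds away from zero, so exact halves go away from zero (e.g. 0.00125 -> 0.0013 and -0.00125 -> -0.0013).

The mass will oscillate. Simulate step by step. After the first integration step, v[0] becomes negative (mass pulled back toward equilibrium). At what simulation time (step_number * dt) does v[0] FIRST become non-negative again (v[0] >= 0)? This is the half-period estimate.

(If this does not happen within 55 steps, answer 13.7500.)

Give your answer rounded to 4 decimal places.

Answer: 2.2500

Derivation:
Step 0: x=[10.7000] v=[0.0000]
Step 1: x=[10.4813] v=[-0.8750]
Step 2: x=[10.0720] v=[-1.6374]
Step 3: x=[9.5247] v=[-2.1892]
Step 4: x=[8.9099] v=[-2.4593]
Step 5: x=[8.3067] v=[-2.4129]
Step 6: x=[7.7927] v=[-2.0561]
Step 7: x=[7.4340] v=[-1.4347]
Step 8: x=[7.2768] v=[-0.6287]
Step 9: x=[7.3414] v=[0.2583]
First v>=0 after going negative at step 9, time=2.2500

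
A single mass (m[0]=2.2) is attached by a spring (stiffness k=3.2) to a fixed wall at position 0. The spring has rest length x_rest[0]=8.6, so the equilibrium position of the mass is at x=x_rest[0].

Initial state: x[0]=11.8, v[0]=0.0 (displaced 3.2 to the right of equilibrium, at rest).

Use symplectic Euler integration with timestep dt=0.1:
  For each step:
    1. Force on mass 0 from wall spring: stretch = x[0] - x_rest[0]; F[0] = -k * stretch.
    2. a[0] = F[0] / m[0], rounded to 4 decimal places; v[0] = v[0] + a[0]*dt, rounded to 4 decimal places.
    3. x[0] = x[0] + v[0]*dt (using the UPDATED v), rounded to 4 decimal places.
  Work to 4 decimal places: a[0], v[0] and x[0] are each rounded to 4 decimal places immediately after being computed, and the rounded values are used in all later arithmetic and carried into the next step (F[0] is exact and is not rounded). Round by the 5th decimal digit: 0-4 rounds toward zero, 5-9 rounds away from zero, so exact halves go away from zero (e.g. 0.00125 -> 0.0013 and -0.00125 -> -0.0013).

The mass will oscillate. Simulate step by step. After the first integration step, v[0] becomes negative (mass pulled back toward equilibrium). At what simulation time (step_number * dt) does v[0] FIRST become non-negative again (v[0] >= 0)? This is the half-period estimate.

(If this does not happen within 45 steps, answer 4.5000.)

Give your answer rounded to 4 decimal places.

Answer: 2.7000

Derivation:
Step 0: x=[11.8000] v=[0.0000]
Step 1: x=[11.7535] v=[-0.4655]
Step 2: x=[11.6611] v=[-0.9242]
Step 3: x=[11.5242] v=[-1.3695]
Step 4: x=[11.3447] v=[-1.7948]
Step 5: x=[11.1253] v=[-2.1940]
Step 6: x=[10.8692] v=[-2.5613]
Step 7: x=[10.5801] v=[-2.8914]
Step 8: x=[10.2622] v=[-3.1794]
Step 9: x=[9.9201] v=[-3.4212]
Step 10: x=[9.5588] v=[-3.6132]
Step 11: x=[9.1835] v=[-3.7527]
Step 12: x=[8.7997] v=[-3.8376]
Step 13: x=[8.4130] v=[-3.8667]
Step 14: x=[8.0291] v=[-3.8395]
Step 15: x=[7.6535] v=[-3.7565]
Step 16: x=[7.2916] v=[-3.6188]
Step 17: x=[6.9488] v=[-3.4285]
Step 18: x=[6.6300] v=[-3.1883]
Step 19: x=[6.3398] v=[-2.9018]
Step 20: x=[6.0825] v=[-2.5730]
Step 21: x=[5.8618] v=[-2.2068]
Step 22: x=[5.6810] v=[-1.8085]
Step 23: x=[5.5426] v=[-1.3839]
Step 24: x=[5.4487] v=[-0.9392]
Step 25: x=[5.4006] v=[-0.4808]
Step 26: x=[5.3991] v=[-0.0154]
Step 27: x=[5.4441] v=[0.4502]
First v>=0 after going negative at step 27, time=2.7000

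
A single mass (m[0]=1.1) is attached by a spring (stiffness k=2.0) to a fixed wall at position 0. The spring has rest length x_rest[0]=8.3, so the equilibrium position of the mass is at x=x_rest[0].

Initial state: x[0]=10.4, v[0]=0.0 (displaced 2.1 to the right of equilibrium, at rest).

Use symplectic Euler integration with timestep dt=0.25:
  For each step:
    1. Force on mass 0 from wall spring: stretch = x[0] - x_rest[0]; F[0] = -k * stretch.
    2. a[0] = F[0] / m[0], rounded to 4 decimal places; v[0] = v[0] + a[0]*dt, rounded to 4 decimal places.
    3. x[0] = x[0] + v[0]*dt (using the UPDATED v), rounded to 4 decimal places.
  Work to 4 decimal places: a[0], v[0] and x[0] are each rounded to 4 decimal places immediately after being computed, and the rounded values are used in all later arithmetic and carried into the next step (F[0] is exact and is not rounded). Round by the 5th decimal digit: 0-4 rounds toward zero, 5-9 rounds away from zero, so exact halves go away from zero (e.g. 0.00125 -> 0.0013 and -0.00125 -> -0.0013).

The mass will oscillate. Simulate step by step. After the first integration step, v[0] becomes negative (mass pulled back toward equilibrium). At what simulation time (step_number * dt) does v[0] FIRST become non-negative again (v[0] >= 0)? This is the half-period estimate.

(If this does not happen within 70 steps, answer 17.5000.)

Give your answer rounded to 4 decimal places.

Answer: 2.5000

Derivation:
Step 0: x=[10.4000] v=[0.0000]
Step 1: x=[10.1614] v=[-0.9546]
Step 2: x=[9.7112] v=[-1.8007]
Step 3: x=[9.1007] v=[-2.4422]
Step 4: x=[8.3992] v=[-2.8062]
Step 5: x=[7.6864] v=[-2.8513]
Step 6: x=[7.0433] v=[-2.5724]
Step 7: x=[6.5430] v=[-2.0012]
Step 8: x=[6.2424] v=[-1.2026]
Step 9: x=[6.1756] v=[-0.2673]
Step 10: x=[6.3502] v=[0.6983]
First v>=0 after going negative at step 10, time=2.5000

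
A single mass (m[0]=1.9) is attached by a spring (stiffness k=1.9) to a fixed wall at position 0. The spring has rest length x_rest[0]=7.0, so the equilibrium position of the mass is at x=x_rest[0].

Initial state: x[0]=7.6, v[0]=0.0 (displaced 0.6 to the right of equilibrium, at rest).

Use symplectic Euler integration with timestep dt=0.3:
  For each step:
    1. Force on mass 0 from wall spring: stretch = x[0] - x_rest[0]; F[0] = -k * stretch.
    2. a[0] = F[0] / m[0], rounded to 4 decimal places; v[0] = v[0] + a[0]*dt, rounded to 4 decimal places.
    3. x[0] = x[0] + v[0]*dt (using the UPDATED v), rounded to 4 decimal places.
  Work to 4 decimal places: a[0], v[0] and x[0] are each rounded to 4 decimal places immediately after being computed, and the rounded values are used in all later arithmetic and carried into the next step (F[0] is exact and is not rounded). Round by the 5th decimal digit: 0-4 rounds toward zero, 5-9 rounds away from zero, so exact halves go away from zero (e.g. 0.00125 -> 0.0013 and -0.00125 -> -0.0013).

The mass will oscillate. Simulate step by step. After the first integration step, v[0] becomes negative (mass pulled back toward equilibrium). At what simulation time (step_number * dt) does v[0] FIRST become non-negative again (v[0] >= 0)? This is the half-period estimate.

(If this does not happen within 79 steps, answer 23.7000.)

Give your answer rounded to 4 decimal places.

Answer: 3.3000

Derivation:
Step 0: x=[7.6000] v=[0.0000]
Step 1: x=[7.5460] v=[-0.1800]
Step 2: x=[7.4429] v=[-0.3438]
Step 3: x=[7.2999] v=[-0.4767]
Step 4: x=[7.1299] v=[-0.5667]
Step 5: x=[6.9482] v=[-0.6057]
Step 6: x=[6.7711] v=[-0.5902]
Step 7: x=[6.6147] v=[-0.5215]
Step 8: x=[6.4929] v=[-0.4059]
Step 9: x=[6.4168] v=[-0.2538]
Step 10: x=[6.3932] v=[-0.0788]
Step 11: x=[6.4242] v=[0.1032]
First v>=0 after going negative at step 11, time=3.3000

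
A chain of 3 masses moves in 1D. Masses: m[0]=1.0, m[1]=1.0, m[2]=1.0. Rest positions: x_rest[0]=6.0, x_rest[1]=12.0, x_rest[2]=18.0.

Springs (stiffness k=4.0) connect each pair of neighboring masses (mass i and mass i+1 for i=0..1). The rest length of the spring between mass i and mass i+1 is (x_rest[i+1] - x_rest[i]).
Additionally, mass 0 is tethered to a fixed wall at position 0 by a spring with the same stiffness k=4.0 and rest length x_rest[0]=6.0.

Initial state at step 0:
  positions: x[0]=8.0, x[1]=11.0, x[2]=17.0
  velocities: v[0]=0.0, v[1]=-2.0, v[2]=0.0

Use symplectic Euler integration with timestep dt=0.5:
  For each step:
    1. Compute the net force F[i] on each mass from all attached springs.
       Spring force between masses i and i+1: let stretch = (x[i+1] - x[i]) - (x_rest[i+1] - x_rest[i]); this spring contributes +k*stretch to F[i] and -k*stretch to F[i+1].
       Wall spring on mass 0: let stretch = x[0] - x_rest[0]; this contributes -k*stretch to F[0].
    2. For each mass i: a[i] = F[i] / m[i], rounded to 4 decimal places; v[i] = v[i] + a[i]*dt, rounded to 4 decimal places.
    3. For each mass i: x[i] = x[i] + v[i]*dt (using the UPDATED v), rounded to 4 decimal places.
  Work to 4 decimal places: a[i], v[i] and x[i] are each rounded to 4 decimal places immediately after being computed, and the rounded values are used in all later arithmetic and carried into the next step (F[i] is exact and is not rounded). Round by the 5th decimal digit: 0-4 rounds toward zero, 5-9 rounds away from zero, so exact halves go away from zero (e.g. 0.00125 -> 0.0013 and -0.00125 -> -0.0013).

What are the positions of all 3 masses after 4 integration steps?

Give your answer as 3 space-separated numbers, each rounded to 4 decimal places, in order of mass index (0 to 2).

Answer: 6.0000 14.0000 15.0000

Derivation:
Step 0: x=[8.0000 11.0000 17.0000] v=[0.0000 -2.0000 0.0000]
Step 1: x=[3.0000 13.0000 17.0000] v=[-10.0000 4.0000 0.0000]
Step 2: x=[5.0000 9.0000 19.0000] v=[4.0000 -8.0000 4.0000]
Step 3: x=[6.0000 11.0000 17.0000] v=[2.0000 4.0000 -4.0000]
Step 4: x=[6.0000 14.0000 15.0000] v=[0.0000 6.0000 -4.0000]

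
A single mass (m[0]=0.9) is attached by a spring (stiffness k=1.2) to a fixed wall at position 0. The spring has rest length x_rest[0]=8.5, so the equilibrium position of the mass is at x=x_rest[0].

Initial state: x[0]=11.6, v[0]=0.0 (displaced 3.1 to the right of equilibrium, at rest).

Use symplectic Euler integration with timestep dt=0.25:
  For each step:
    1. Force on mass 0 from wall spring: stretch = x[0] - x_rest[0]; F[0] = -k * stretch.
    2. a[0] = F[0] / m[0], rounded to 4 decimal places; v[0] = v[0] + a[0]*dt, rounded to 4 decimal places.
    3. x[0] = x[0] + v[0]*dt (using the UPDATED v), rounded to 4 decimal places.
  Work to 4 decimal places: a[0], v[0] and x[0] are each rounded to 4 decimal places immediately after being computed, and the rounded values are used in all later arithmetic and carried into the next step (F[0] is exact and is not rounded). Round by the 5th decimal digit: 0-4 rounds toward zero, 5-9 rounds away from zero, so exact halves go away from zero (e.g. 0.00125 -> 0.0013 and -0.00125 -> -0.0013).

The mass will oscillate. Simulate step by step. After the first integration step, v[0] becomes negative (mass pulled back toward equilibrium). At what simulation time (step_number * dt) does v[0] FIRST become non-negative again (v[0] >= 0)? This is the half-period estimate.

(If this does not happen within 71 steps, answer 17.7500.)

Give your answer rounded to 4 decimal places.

Answer: 2.7500

Derivation:
Step 0: x=[11.6000] v=[0.0000]
Step 1: x=[11.3417] v=[-1.0333]
Step 2: x=[10.8466] v=[-1.9805]
Step 3: x=[10.1559] v=[-2.7627]
Step 4: x=[9.3272] v=[-3.3147]
Step 5: x=[8.4296] v=[-3.5904]
Step 6: x=[7.5379] v=[-3.5669]
Step 7: x=[6.7264] v=[-3.2462]
Step 8: x=[6.0627] v=[-2.6550]
Step 9: x=[5.6021] v=[-1.8426]
Step 10: x=[5.3830] v=[-0.8766]
Step 11: x=[5.4236] v=[0.1624]
First v>=0 after going negative at step 11, time=2.7500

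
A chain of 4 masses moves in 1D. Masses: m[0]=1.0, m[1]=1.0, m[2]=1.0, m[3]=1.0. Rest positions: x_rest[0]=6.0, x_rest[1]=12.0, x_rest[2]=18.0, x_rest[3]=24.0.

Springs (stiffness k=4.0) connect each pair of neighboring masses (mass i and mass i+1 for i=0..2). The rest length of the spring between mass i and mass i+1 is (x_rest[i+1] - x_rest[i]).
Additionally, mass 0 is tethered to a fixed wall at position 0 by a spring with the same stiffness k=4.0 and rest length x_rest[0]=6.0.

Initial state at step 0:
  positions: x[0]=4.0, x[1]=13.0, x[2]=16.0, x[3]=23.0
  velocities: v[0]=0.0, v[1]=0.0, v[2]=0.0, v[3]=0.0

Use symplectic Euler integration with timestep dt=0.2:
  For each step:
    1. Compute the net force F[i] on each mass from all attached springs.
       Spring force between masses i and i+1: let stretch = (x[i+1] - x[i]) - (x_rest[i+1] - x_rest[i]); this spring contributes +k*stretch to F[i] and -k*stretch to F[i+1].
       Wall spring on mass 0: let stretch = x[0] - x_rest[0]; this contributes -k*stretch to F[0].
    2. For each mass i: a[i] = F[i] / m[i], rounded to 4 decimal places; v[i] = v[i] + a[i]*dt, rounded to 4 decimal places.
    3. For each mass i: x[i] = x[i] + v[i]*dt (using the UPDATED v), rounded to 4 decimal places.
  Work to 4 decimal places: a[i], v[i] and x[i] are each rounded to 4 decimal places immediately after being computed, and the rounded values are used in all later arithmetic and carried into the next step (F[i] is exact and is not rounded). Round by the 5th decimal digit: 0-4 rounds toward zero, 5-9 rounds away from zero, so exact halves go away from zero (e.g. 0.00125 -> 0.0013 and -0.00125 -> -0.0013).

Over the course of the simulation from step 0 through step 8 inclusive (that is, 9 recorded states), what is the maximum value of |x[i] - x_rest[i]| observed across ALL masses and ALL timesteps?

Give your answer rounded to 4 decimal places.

Answer: 2.4619

Derivation:
Step 0: x=[4.0000 13.0000 16.0000 23.0000] v=[0.0000 0.0000 0.0000 0.0000]
Step 1: x=[4.8000 12.0400 16.6400 22.8400] v=[4.0000 -4.8000 3.2000 -0.8000]
Step 2: x=[5.9904 10.6576 17.5360 22.6480] v=[5.9520 -6.9120 4.4800 -0.9600]
Step 3: x=[6.9691 9.6290 18.1494 22.5981] v=[4.8934 -5.1430 3.0669 -0.2496]
Step 4: x=[7.2583 9.5381 18.1113 22.7964] v=[1.4460 -0.4546 -0.1905 0.9914]
Step 5: x=[6.7509 10.4541 17.4511 23.2051] v=[-2.5368 4.5801 -3.3010 2.0433]
Step 6: x=[5.7559 11.8971 16.5920 23.6531] v=[-4.9750 7.2151 -4.2954 2.2401]
Step 7: x=[4.8225 13.1087 16.1115 23.9313] v=[-4.6668 6.0581 -2.4024 1.3912]
Step 8: x=[4.4433 13.4750 16.4017 23.9184] v=[-1.8958 1.8314 1.4512 -0.0646]
Max displacement = 2.4619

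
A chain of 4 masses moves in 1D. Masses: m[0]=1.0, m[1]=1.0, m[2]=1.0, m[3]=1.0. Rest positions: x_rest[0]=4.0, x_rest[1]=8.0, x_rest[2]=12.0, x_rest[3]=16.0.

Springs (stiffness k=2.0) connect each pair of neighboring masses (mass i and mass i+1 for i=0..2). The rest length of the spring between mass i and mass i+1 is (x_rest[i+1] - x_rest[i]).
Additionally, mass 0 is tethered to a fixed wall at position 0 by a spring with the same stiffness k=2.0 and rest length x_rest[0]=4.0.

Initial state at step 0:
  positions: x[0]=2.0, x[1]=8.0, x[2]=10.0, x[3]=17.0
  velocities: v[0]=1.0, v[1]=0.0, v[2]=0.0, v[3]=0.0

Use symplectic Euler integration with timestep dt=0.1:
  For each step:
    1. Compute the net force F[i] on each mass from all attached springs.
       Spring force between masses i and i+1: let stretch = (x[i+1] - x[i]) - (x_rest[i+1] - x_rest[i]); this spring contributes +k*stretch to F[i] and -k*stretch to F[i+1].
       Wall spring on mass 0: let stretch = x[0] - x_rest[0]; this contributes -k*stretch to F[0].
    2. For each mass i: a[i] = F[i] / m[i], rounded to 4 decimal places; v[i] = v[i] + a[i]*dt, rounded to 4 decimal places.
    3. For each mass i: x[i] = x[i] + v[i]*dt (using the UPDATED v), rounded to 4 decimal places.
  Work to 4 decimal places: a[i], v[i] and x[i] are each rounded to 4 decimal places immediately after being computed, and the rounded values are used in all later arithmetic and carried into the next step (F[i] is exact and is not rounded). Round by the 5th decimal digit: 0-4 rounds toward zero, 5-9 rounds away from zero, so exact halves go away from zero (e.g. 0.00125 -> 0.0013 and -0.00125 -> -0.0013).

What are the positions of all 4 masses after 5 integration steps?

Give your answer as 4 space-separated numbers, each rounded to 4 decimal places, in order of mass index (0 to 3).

Answer: 3.4650 7.0609 11.2757 16.2065

Derivation:
Step 0: x=[2.0000 8.0000 10.0000 17.0000] v=[1.0000 0.0000 0.0000 0.0000]
Step 1: x=[2.1800 7.9200 10.1000 16.9400] v=[1.8000 -0.8000 1.0000 -0.6000]
Step 2: x=[2.4312 7.7688 10.2932 16.8232] v=[2.5120 -1.5120 1.9320 -1.1680]
Step 3: x=[2.7405 7.5613 10.5665 16.6558] v=[3.0933 -2.0746 2.7331 -1.6740]
Step 4: x=[3.0914 7.3175 10.9015 16.4466] v=[3.5094 -2.4377 3.3499 -2.0919]
Step 5: x=[3.4650 7.0609 11.2757 16.2065] v=[3.7363 -2.5661 3.7421 -2.4009]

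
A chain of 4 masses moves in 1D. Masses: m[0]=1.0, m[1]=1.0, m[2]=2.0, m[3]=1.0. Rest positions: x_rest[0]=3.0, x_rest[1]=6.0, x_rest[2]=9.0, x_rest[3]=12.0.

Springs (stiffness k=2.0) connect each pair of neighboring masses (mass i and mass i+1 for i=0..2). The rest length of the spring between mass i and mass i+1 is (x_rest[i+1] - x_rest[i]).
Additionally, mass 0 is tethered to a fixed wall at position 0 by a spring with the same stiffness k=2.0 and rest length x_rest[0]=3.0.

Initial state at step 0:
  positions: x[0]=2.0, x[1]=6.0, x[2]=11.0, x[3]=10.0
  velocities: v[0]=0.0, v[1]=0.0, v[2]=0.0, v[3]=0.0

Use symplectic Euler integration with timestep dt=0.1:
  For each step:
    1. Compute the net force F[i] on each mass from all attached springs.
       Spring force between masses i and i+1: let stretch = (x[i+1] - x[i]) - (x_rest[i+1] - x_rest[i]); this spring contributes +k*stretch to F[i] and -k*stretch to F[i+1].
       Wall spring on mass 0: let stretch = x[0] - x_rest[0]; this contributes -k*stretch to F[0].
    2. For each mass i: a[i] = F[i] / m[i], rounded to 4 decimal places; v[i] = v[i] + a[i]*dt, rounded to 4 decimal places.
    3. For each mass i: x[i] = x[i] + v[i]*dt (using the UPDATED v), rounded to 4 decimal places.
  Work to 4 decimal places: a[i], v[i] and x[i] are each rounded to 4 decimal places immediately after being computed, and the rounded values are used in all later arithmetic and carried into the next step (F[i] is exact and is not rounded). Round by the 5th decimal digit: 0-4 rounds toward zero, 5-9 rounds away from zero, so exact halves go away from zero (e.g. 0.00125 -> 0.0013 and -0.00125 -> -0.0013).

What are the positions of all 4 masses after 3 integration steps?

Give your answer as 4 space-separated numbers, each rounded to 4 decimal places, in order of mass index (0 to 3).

Step 0: x=[2.0000 6.0000 11.0000 10.0000] v=[0.0000 0.0000 0.0000 0.0000]
Step 1: x=[2.0400 6.0200 10.9400 10.0800] v=[0.4000 0.2000 -0.6000 0.8000]
Step 2: x=[2.1188 6.0588 10.8222 10.2372] v=[0.7880 0.3880 -1.1780 1.5720]
Step 3: x=[2.2340 6.1141 10.6509 10.4661] v=[1.1522 0.5527 -1.7128 2.2890]

Answer: 2.2340 6.1141 10.6509 10.4661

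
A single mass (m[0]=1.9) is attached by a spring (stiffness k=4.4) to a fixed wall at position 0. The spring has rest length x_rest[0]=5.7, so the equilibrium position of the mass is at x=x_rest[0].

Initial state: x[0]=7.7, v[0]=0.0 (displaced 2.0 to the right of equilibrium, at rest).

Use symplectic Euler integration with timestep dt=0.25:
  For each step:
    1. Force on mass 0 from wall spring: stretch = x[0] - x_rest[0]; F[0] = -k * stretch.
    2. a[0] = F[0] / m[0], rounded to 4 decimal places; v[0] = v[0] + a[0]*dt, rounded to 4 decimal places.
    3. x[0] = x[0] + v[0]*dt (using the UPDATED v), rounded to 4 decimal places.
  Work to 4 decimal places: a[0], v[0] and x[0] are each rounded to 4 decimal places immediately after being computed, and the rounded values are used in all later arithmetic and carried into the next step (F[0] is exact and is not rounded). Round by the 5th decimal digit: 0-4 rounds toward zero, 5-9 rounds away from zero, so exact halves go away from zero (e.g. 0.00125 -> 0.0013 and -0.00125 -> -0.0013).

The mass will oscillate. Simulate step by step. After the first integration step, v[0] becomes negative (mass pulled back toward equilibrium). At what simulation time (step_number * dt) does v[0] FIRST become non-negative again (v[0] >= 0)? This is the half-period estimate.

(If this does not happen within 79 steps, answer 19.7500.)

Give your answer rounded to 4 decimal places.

Answer: 2.2500

Derivation:
Step 0: x=[7.7000] v=[0.0000]
Step 1: x=[7.4105] v=[-1.1579]
Step 2: x=[6.8735] v=[-2.1482]
Step 3: x=[6.1666] v=[-2.8276]
Step 4: x=[5.3922] v=[-3.0977]
Step 5: x=[4.6623] v=[-2.9195]
Step 6: x=[4.0826] v=[-2.3187]
Step 7: x=[3.7370] v=[-1.3823]
Step 8: x=[3.6756] v=[-0.2458]
Step 9: x=[3.9072] v=[0.9262]
First v>=0 after going negative at step 9, time=2.2500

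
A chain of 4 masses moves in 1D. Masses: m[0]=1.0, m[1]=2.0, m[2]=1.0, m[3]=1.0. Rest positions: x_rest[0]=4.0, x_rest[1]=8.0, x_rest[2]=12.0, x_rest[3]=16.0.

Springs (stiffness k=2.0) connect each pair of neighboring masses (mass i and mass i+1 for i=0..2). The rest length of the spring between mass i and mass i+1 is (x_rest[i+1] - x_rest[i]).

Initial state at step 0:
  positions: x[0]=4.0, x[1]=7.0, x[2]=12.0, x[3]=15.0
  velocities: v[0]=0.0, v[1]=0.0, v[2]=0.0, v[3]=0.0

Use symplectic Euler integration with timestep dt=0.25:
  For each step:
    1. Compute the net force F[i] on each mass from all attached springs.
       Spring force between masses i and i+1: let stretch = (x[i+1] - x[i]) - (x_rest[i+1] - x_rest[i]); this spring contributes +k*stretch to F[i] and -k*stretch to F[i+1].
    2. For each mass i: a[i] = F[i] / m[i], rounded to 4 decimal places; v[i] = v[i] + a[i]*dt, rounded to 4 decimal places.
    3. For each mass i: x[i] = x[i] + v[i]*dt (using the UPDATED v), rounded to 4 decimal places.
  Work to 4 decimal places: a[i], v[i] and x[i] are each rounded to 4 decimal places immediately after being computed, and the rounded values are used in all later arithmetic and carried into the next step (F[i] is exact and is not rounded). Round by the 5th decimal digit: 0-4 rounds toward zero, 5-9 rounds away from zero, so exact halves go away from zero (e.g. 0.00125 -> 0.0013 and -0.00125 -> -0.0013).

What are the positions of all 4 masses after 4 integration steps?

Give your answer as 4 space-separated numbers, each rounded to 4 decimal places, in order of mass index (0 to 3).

Answer: 3.1600 7.7488 10.6793 15.6635

Derivation:
Step 0: x=[4.0000 7.0000 12.0000 15.0000] v=[0.0000 0.0000 0.0000 0.0000]
Step 1: x=[3.8750 7.1250 11.7500 15.1250] v=[-0.5000 0.5000 -1.0000 0.5000]
Step 2: x=[3.6563 7.3360 11.3438 15.3281] v=[-0.8750 0.8438 -1.6250 0.8125]
Step 3: x=[3.3975 7.5675 10.9346 15.5332] v=[-1.0352 0.9258 -1.6368 0.8204]
Step 4: x=[3.1600 7.7488 10.6793 15.6635] v=[-0.9502 0.7251 -1.0211 0.5211]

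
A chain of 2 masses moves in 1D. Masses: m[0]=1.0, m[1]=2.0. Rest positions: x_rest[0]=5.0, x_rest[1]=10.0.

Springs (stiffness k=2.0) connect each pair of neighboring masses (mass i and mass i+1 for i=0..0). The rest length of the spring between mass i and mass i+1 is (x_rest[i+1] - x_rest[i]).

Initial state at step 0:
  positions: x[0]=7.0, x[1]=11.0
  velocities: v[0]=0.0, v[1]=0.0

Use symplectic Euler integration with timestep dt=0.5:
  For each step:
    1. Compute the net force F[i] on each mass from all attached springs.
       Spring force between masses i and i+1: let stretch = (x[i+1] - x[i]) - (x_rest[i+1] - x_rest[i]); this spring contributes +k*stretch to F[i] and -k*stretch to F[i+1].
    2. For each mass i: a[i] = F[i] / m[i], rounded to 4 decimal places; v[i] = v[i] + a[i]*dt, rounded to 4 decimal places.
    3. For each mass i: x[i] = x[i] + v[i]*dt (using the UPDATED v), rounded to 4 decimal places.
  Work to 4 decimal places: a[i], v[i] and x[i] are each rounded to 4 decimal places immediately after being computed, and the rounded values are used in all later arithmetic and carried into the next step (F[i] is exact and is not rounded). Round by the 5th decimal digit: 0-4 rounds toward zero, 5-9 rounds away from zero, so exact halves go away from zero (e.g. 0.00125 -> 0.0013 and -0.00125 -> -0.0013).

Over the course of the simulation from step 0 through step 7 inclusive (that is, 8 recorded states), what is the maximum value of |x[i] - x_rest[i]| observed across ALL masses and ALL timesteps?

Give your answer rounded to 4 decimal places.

Step 0: x=[7.0000 11.0000] v=[0.0000 0.0000]
Step 1: x=[6.5000 11.2500] v=[-1.0000 0.5000]
Step 2: x=[5.8750 11.5625] v=[-1.2500 0.6250]
Step 3: x=[5.5938 11.7032] v=[-0.5625 0.2813]
Step 4: x=[5.8673 11.5665] v=[0.5469 -0.2734]
Step 5: x=[6.4904 11.2550] v=[1.2461 -0.6230]
Step 6: x=[6.9958 11.0024] v=[1.0107 -0.5053]
Step 7: x=[7.0045 10.9981] v=[0.0173 -0.0086]
Max displacement = 2.0045

Answer: 2.0045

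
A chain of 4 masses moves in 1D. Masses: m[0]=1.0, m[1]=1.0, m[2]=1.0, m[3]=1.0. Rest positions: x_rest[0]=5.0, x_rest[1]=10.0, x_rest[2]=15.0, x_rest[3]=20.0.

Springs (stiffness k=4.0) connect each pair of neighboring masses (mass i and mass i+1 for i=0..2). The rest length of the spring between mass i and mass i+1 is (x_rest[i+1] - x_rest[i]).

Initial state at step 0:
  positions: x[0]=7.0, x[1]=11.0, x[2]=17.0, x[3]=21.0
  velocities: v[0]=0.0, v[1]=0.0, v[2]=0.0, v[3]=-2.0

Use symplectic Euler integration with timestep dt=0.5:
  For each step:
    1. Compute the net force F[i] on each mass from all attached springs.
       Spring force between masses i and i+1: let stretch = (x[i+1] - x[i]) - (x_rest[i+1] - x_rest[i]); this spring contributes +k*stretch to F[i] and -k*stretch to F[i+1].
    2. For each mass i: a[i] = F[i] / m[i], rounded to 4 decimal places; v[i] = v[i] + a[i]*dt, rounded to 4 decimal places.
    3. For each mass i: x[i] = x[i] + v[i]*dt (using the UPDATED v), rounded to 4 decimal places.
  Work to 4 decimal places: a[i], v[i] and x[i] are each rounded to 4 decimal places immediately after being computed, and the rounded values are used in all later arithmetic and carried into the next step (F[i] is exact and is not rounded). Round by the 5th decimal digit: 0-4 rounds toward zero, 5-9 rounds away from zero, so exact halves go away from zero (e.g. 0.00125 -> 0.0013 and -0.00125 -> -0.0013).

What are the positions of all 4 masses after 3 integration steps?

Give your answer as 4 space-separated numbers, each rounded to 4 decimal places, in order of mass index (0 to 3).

Answer: 6.0000 11.0000 15.0000 21.0000

Derivation:
Step 0: x=[7.0000 11.0000 17.0000 21.0000] v=[0.0000 0.0000 0.0000 -2.0000]
Step 1: x=[6.0000 13.0000 15.0000 21.0000] v=[-2.0000 4.0000 -4.0000 0.0000]
Step 2: x=[7.0000 10.0000 17.0000 20.0000] v=[2.0000 -6.0000 4.0000 -2.0000]
Step 3: x=[6.0000 11.0000 15.0000 21.0000] v=[-2.0000 2.0000 -4.0000 2.0000]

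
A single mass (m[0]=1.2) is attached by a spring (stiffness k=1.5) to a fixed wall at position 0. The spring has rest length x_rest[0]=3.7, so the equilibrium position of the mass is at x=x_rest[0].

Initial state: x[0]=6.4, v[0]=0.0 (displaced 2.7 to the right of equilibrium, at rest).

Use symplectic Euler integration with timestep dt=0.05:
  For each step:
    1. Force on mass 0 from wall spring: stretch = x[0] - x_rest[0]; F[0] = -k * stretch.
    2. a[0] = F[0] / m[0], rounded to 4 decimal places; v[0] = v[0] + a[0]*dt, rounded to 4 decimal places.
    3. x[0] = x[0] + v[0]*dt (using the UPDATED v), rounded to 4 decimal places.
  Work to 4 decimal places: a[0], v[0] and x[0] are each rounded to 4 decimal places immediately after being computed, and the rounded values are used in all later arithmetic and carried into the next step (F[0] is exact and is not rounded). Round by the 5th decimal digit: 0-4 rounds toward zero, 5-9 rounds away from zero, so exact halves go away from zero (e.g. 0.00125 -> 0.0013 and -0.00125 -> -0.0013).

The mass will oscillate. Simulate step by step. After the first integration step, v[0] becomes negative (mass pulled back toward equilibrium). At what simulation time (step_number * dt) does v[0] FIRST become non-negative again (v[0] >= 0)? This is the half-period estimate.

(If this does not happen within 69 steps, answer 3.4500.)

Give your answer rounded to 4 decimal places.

Answer: 2.8500

Derivation:
Step 0: x=[6.4000] v=[0.0000]
Step 1: x=[6.3916] v=[-0.1688]
Step 2: x=[6.3748] v=[-0.3370]
Step 3: x=[6.3496] v=[-0.5042]
Step 4: x=[6.3161] v=[-0.6698]
Step 5: x=[6.2744] v=[-0.8333]
Step 6: x=[6.2247] v=[-0.9942]
Step 7: x=[6.1671] v=[-1.1520]
Step 8: x=[6.1018] v=[-1.3062]
Step 9: x=[6.0290] v=[-1.4563]
Step 10: x=[5.9489] v=[-1.6019]
Step 11: x=[5.8618] v=[-1.7425]
Step 12: x=[5.7679] v=[-1.8776]
Step 13: x=[5.6676] v=[-2.0068]
Step 14: x=[5.5611] v=[-2.1298]
Step 15: x=[5.4488] v=[-2.2461]
Step 16: x=[5.3310] v=[-2.3554]
Step 17: x=[5.2081] v=[-2.4573]
Step 18: x=[5.0805] v=[-2.5516]
Step 19: x=[4.9486] v=[-2.6379]
Step 20: x=[4.8128] v=[-2.7159]
Step 21: x=[4.6735] v=[-2.7855]
Step 22: x=[4.5312] v=[-2.8463]
Step 23: x=[4.3863] v=[-2.8983]
Step 24: x=[4.2392] v=[-2.9412]
Step 25: x=[4.0905] v=[-2.9749]
Step 26: x=[3.9405] v=[-2.9993]
Step 27: x=[3.7898] v=[-3.0143]
Step 28: x=[3.6388] v=[-3.0199]
Step 29: x=[3.4880] v=[-3.0161]
Step 30: x=[3.3379] v=[-3.0029]
Step 31: x=[3.1889] v=[-2.9803]
Step 32: x=[3.0415] v=[-2.9484]
Step 33: x=[2.8961] v=[-2.9072]
Step 34: x=[2.7533] v=[-2.8570]
Step 35: x=[2.6134] v=[-2.7978]
Step 36: x=[2.4769] v=[-2.7299]
Step 37: x=[2.3442] v=[-2.6535]
Step 38: x=[2.2158] v=[-2.5688]
Step 39: x=[2.0920] v=[-2.4760]
Step 40: x=[1.9732] v=[-2.3755]
Step 41: x=[1.8598] v=[-2.2676]
Step 42: x=[1.7522] v=[-2.1526]
Step 43: x=[1.6507] v=[-2.0309]
Step 44: x=[1.5556] v=[-1.9028]
Step 45: x=[1.4672] v=[-1.7688]
Step 46: x=[1.3857] v=[-1.6293]
Step 47: x=[1.3115] v=[-1.4847]
Step 48: x=[1.2447] v=[-1.3354]
Step 49: x=[1.1856] v=[-1.1819]
Step 50: x=[1.1344] v=[-1.0248]
Step 51: x=[1.0912] v=[-0.8645]
Step 52: x=[1.0561] v=[-0.7015]
Step 53: x=[1.0293] v=[-0.5363]
Step 54: x=[1.0108] v=[-0.3694]
Step 55: x=[1.0007] v=[-0.2013]
Step 56: x=[0.9991] v=[-0.0326]
Step 57: x=[1.0059] v=[0.1362]
First v>=0 after going negative at step 57, time=2.8500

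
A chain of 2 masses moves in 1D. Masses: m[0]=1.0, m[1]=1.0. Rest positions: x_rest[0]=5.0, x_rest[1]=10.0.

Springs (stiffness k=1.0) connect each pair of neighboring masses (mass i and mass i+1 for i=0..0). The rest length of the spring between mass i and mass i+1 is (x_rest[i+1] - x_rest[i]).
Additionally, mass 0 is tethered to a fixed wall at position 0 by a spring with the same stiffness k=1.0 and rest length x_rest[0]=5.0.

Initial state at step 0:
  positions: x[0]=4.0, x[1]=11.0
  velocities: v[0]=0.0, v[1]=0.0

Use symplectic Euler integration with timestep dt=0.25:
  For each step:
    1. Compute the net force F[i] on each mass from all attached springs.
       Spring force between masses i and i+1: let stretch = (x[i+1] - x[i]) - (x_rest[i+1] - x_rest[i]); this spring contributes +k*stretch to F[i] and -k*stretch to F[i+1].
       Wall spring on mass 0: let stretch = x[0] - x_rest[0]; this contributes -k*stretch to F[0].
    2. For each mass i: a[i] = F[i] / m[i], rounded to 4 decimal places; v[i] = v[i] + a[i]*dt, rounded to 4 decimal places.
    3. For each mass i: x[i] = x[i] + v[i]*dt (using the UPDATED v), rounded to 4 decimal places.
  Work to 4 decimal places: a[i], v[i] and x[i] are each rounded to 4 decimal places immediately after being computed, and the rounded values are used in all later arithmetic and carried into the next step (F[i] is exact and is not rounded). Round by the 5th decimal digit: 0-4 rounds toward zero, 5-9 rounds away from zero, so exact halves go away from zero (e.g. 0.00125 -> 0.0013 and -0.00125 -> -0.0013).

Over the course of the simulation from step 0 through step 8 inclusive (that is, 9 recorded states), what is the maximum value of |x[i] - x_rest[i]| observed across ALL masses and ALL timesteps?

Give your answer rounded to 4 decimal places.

Step 0: x=[4.0000 11.0000] v=[0.0000 0.0000]
Step 1: x=[4.1875 10.8750] v=[0.7500 -0.5000]
Step 2: x=[4.5313 10.6445] v=[1.3750 -0.9219]
Step 3: x=[4.9739 10.3445] v=[1.7705 -1.2002]
Step 4: x=[5.4413 10.0213] v=[1.8697 -1.2929]
Step 5: x=[5.8549 9.7243] v=[1.6544 -1.1879]
Step 6: x=[6.1444 9.4980] v=[1.1580 -0.9053]
Step 7: x=[6.2595 9.3746] v=[0.4603 -0.4937]
Step 8: x=[6.1781 9.3690] v=[-0.3258 -0.0225]
Max displacement = 1.2595

Answer: 1.2595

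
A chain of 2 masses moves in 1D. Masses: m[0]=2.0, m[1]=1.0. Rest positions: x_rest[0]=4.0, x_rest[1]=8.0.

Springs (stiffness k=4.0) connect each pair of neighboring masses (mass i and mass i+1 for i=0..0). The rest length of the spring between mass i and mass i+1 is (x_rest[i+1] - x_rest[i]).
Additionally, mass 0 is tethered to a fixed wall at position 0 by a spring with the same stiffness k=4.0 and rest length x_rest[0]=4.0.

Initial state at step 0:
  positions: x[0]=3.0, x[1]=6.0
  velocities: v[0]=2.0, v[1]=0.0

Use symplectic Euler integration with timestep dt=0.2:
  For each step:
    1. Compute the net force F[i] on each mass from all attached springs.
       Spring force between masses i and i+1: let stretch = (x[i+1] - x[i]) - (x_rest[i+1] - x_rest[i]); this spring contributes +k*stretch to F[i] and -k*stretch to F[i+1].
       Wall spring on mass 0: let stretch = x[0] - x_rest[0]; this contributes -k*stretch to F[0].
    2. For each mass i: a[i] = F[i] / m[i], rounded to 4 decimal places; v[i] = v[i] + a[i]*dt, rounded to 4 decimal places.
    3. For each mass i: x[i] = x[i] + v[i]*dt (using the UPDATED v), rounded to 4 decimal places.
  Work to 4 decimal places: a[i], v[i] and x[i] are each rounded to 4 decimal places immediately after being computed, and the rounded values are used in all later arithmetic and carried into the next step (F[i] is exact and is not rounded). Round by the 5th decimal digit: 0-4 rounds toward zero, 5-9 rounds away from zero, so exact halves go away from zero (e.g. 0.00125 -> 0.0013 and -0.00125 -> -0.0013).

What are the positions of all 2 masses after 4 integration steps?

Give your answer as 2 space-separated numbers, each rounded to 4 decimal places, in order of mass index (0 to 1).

Answer: 4.2126 7.7803

Derivation:
Step 0: x=[3.0000 6.0000] v=[2.0000 0.0000]
Step 1: x=[3.4000 6.1600] v=[2.0000 0.8000]
Step 2: x=[3.7488 6.5184] v=[1.7440 1.7920]
Step 3: x=[4.0193 7.0737] v=[1.3523 2.7763]
Step 4: x=[4.2126 7.7803] v=[0.9663 3.5328]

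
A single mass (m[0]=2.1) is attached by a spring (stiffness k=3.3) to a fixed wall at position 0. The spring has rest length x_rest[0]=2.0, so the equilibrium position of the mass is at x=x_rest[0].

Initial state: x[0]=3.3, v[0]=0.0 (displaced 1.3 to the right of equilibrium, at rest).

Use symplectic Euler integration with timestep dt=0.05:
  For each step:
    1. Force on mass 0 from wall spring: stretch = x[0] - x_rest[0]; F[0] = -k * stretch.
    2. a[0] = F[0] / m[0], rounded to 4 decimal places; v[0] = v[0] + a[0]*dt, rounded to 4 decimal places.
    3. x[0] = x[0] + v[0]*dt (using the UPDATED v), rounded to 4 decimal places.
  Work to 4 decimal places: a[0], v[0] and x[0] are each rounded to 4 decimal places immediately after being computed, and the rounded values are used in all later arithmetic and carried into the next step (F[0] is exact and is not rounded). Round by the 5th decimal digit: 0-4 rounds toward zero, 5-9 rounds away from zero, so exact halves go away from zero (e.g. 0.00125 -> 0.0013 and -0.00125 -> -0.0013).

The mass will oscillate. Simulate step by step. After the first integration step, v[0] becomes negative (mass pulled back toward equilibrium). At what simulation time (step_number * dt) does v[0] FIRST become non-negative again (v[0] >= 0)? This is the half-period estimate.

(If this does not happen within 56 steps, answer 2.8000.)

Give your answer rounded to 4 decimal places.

Step 0: x=[3.3000] v=[0.0000]
Step 1: x=[3.2949] v=[-0.1021]
Step 2: x=[3.2847] v=[-0.2038]
Step 3: x=[3.2695] v=[-0.3047]
Step 4: x=[3.2493] v=[-0.4044]
Step 5: x=[3.2242] v=[-0.5026]
Step 6: x=[3.1943] v=[-0.5988]
Step 7: x=[3.1597] v=[-0.6926]
Step 8: x=[3.1205] v=[-0.7837]
Step 9: x=[3.0769] v=[-0.8717]
Step 10: x=[3.0291] v=[-0.9563]
Step 11: x=[2.9772] v=[-1.0372]
Step 12: x=[2.9215] v=[-1.1140]
Step 13: x=[2.8622] v=[-1.1864]
Step 14: x=[2.7995] v=[-1.2541]
Step 15: x=[2.7337] v=[-1.3169]
Step 16: x=[2.6650] v=[-1.3746]
Step 17: x=[2.5937] v=[-1.4269]
Step 18: x=[2.5200] v=[-1.4736]
Step 19: x=[2.4443] v=[-1.5145]
Step 20: x=[2.3668] v=[-1.5494]
Step 21: x=[2.2879] v=[-1.5782]
Step 22: x=[2.2079] v=[-1.6008]
Step 23: x=[2.1270] v=[-1.6171]
Step 24: x=[2.0456] v=[-1.6271]
Step 25: x=[1.9641] v=[-1.6307]
Step 26: x=[1.8827] v=[-1.6279]
Step 27: x=[1.8018] v=[-1.6187]
Step 28: x=[1.7216] v=[-1.6031]
Step 29: x=[1.6425] v=[-1.5812]
Step 30: x=[1.5648] v=[-1.5531]
Step 31: x=[1.4889] v=[-1.5189]
Step 32: x=[1.4150] v=[-1.4787]
Step 33: x=[1.3434] v=[-1.4327]
Step 34: x=[1.2743] v=[-1.3811]
Step 35: x=[1.2081] v=[-1.3241]
Step 36: x=[1.1450] v=[-1.2619]
Step 37: x=[1.0853] v=[-1.1947]
Step 38: x=[1.0292] v=[-1.1228]
Step 39: x=[0.9769] v=[-1.0465]
Step 40: x=[0.9286] v=[-0.9661]
Step 41: x=[0.8845] v=[-0.8819]
Step 42: x=[0.8448] v=[-0.7943]
Step 43: x=[0.8096] v=[-0.7035]
Step 44: x=[0.7791] v=[-0.6100]
Step 45: x=[0.7534] v=[-0.5141]
Step 46: x=[0.7326] v=[-0.4162]
Step 47: x=[0.7168] v=[-0.3166]
Step 48: x=[0.7060] v=[-0.2158]
Step 49: x=[0.7003] v=[-0.1141]
Step 50: x=[0.6997] v=[-0.0120]
Step 51: x=[0.7042] v=[0.0902]
First v>=0 after going negative at step 51, time=2.5500

Answer: 2.5500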